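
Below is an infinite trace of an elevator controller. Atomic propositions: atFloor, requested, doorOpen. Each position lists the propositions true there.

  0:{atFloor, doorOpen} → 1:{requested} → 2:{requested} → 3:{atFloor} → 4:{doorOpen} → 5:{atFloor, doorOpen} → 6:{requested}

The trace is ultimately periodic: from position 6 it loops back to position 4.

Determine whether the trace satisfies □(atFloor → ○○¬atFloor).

Violated

atFloor → ○○¬atFloor must hold at every position from 0 onward. It fails at position 3, so □(atFloor → ○○¬atFloor) is false.
Positions where atFloor holds: 0, 3, 5.
Check ○○¬atFloor at each: 0→ok, 3→fails, 5→ok.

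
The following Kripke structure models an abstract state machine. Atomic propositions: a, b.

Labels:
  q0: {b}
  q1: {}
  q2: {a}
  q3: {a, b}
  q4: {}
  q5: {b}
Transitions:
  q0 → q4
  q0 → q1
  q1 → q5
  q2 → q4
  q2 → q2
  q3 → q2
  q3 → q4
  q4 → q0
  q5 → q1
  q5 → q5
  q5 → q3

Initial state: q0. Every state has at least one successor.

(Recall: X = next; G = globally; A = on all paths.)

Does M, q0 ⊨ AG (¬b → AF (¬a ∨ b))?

States satisfying ¬b → AF (¬a ∨ b): {q0, q1, q3, q4, q5}.
States satisfying AG (¬b → AF (¬a ∨ b)): ∅.
q2 is reachable from q0 and violates ¬b → AF (¬a ∨ b), so AG fails at q0.
q0 ∉ Sat(AG (¬b → AF (¬a ∨ b))).

Violated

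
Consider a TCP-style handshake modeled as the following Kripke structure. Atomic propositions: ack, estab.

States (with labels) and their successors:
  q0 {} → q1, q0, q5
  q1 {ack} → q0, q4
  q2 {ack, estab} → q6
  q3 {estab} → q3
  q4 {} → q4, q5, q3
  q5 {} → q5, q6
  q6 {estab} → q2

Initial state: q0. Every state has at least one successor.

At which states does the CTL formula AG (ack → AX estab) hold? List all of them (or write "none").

{q2, q3, q4, q5, q6}

States satisfying ack → AX estab: {q0, q2, q3, q4, q5, q6}.
States satisfying AG (ack → AX estab): {q2, q3, q4, q5, q6}.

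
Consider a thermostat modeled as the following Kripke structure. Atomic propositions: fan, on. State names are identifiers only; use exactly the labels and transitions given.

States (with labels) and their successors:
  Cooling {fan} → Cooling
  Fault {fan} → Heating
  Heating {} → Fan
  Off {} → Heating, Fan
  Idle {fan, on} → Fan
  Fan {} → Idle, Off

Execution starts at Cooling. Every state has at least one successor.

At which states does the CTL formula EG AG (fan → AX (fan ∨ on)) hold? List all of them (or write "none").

{Cooling}

States satisfying AG (fan → AX (fan ∨ on)): {Cooling}.
States satisfying EG AG (fan → AX (fan ∨ on)): {Cooling}.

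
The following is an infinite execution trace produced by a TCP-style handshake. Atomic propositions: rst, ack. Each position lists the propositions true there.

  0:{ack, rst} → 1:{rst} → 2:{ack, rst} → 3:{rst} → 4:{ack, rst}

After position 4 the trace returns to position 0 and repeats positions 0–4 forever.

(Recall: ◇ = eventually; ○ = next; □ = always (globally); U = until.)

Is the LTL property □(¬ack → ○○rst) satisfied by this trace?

Satisfied

¬ack → ○○rst holds at every position 0..4, and those are all positions ever visited, so □(¬ack → ○○rst) holds.
Positions where ¬ack holds: 1, 3.
Check ○○rst at each: 1→ok, 3→ok.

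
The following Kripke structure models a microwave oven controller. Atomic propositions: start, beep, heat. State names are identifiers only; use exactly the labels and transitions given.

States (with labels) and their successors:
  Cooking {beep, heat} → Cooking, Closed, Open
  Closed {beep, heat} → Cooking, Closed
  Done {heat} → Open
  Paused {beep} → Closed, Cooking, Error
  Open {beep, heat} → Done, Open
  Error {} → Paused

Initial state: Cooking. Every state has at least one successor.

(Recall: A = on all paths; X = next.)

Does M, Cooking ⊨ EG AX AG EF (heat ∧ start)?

No

States satisfying AX AG EF (heat ∧ start): ∅.
States satisfying EG AX AG EF (heat ∧ start): ∅.
No suitable path/successor from Cooking witnesses the formula.
Cooking ∉ Sat(EG AX AG EF (heat ∧ start)).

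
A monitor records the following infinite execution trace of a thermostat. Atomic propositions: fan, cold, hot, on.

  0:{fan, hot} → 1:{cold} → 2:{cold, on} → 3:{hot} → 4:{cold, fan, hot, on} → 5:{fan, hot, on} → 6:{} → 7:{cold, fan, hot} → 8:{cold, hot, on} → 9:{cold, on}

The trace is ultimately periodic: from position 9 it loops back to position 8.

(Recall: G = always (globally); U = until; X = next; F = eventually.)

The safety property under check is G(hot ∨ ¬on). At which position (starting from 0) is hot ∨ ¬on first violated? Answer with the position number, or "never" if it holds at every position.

Check hot ∨ ¬on at each position in order: 0 ✓, 1 ✓.
At position 2 the labels are {cold, on}, so hot ∨ ¬on is false there. This is the first violation.

2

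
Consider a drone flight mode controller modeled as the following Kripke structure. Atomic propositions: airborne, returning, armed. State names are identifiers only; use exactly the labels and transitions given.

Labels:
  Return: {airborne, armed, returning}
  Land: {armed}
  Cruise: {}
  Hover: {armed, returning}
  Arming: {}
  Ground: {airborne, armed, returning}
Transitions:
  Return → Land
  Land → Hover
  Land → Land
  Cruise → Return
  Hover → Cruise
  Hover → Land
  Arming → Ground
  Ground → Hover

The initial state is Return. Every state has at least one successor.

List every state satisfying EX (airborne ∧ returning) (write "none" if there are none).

States satisfying airborne ∧ returning: {Return, Ground}.
States satisfying EX (airborne ∧ returning): {Cruise, Arming}.

{Cruise, Arming}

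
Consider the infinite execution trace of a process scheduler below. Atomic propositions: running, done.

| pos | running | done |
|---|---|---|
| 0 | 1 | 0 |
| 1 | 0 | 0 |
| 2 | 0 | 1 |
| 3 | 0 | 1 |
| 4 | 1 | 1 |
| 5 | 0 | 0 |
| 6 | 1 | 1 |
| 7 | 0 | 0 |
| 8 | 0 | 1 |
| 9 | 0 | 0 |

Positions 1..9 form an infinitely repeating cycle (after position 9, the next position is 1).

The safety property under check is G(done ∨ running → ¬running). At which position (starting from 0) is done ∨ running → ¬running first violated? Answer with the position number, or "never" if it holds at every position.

At position 0 the labels are {running}, so done ∨ running → ¬running is false there. This is the first violation.

0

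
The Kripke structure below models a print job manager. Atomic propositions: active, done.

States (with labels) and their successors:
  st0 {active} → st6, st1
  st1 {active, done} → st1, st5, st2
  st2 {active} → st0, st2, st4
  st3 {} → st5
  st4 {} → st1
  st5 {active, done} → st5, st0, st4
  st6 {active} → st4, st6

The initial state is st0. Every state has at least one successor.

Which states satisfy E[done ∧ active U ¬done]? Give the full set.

States satisfying done ∧ active: {st1, st5}.
States satisfying ¬done: {st0, st2, st3, st4, st6}.
States satisfying E[done ∧ active U ¬done]: {st0, st1, st2, st3, st4, st5, st6}.

{st0, st1, st2, st3, st4, st5, st6}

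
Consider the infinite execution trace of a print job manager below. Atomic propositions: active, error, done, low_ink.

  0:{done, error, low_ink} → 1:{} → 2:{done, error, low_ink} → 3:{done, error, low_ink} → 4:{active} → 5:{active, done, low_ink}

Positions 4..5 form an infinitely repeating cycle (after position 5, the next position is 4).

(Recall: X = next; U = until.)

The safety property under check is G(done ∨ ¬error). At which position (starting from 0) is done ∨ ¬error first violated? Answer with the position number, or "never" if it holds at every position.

never

done ∨ ¬error holds at every position 0..5, and those are all the positions the trace ever visits, so the invariant G(done ∨ ¬error) is never violated.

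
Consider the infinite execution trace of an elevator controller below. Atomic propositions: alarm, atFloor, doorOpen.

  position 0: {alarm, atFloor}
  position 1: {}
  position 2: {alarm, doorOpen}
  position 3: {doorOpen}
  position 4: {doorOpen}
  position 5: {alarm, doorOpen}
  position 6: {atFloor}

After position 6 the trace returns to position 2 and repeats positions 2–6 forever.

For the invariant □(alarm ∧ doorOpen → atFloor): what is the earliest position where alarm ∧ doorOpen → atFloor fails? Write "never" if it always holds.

Check alarm ∧ doorOpen → atFloor at each position in order: 0 ✓, 1 ✓.
At position 2 the labels are {alarm, doorOpen}, so alarm ∧ doorOpen → atFloor is false there. This is the first violation.

2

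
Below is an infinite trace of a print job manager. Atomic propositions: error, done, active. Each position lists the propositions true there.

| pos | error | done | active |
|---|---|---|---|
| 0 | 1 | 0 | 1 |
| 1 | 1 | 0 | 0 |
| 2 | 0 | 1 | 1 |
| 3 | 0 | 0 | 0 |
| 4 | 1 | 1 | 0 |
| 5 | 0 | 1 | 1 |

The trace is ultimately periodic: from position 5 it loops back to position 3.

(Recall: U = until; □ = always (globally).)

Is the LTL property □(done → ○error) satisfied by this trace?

Violated

done → ○error must hold at every position from 0 onward. It fails at position 2, so □(done → ○error) is false.
Positions where done holds: 2, 4, 5.
Check ○error at each: 2→fails, 4→fails, 5→fails.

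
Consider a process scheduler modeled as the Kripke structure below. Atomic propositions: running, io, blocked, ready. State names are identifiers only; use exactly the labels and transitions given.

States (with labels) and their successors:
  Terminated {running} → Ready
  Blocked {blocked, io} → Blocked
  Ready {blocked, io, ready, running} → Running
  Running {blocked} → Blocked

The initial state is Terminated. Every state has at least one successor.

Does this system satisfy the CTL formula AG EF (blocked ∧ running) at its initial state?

States satisfying EF (blocked ∧ running): {Terminated, Ready}.
States satisfying AG EF (blocked ∧ running): ∅.
Blocked is reachable from Terminated and violates EF (blocked ∧ running), so AG fails at Terminated.
Terminated ∉ Sat(AG EF (blocked ∧ running)).

Violated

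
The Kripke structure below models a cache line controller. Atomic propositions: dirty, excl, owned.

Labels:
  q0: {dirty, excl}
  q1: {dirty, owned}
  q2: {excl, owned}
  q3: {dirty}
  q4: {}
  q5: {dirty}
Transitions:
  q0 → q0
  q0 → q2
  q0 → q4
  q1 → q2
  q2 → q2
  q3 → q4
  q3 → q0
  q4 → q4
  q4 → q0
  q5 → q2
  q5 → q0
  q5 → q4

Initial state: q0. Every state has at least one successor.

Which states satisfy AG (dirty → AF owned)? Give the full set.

States satisfying dirty → AF owned: {q1, q2, q4}.
States satisfying AG (dirty → AF owned): {q1, q2}.

{q1, q2}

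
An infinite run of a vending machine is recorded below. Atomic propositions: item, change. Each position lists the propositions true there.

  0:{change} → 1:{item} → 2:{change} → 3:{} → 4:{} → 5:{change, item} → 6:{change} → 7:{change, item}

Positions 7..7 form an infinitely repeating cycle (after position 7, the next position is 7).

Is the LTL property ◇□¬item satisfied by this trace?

□¬item is false at every position 0..7, so it never becomes true and ◇□¬item fails.

Does not hold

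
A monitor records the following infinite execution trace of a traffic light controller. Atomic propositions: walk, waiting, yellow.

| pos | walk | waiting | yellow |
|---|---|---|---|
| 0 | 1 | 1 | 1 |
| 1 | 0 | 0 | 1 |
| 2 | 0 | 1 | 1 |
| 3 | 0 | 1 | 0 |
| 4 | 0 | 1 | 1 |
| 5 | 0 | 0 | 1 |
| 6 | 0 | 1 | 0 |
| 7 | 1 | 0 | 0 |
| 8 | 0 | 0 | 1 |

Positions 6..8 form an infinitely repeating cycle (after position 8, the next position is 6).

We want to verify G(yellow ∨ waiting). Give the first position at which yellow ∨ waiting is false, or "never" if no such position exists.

7

Check yellow ∨ waiting at each position in order: 0 ✓, 1 ✓, 2 ✓, 3 ✓, 4 ✓, 5 ✓, 6 ✓.
At position 7 the labels are {walk}, so yellow ∨ waiting is false there. This is the first violation.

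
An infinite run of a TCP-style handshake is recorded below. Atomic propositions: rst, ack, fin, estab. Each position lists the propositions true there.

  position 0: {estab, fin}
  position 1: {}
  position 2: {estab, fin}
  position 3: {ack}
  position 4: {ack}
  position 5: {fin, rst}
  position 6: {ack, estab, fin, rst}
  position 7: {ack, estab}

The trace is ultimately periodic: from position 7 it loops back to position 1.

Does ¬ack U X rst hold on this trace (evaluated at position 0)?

Walking from position 0: at position 3, X rst has not yet held and ¬ack fails, so ¬ack U X rst is false.

Does not hold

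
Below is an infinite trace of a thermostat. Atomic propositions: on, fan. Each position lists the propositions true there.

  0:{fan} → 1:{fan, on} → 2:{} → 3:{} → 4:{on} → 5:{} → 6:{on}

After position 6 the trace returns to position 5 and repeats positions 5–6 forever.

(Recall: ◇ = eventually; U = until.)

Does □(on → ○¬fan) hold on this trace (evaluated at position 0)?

on → ○¬fan holds at every position 0..6, and those are all positions ever visited, so □(on → ○¬fan) holds.
Positions where on holds: 1, 4, 6.
Check ○¬fan at each: 1→ok, 4→ok, 6→ok.

Satisfied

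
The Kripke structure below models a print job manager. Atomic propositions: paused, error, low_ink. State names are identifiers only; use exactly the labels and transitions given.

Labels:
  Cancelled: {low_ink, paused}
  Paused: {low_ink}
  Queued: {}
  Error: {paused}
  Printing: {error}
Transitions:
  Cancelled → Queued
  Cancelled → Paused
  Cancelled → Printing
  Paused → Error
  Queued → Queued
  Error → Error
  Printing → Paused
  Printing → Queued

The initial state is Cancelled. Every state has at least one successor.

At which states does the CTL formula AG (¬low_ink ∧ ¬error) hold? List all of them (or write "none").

States satisfying ¬low_ink ∧ ¬error: {Queued, Error}.
States satisfying AG (¬low_ink ∧ ¬error): {Queued, Error}.

{Queued, Error}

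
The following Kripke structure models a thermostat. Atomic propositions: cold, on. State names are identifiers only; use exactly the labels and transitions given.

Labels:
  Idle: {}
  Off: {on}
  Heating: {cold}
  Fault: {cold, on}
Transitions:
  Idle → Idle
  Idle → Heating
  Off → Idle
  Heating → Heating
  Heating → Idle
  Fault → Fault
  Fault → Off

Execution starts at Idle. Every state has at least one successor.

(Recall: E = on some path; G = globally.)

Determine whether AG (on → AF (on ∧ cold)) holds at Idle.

States satisfying on → AF (on ∧ cold): {Idle, Heating, Fault}.
States satisfying AG (on → AF (on ∧ cold)): {Idle, Heating}.
Every state reachable from Idle satisfies on → AF (on ∧ cold).
Idle ∈ Sat(AG (on → AF (on ∧ cold))).

Yes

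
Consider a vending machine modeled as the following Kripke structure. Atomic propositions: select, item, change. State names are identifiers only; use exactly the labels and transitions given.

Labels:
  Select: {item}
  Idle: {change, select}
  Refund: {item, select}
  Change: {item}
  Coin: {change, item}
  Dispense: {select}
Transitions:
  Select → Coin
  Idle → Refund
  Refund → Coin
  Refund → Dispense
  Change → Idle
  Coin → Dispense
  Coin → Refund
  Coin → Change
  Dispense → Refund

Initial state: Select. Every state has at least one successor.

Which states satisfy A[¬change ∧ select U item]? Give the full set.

States satisfying ¬change ∧ select: {Refund, Dispense}.
States satisfying item: {Select, Refund, Change, Coin}.
States satisfying A[¬change ∧ select U item]: {Select, Refund, Change, Coin, Dispense}.

{Select, Refund, Change, Coin, Dispense}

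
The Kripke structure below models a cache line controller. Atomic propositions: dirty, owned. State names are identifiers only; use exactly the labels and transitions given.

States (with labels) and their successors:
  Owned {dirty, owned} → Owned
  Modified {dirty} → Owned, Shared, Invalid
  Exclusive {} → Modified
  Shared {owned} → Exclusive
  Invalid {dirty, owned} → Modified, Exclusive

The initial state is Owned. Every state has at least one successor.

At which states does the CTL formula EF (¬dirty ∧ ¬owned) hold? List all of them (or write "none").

States satisfying ¬dirty ∧ ¬owned: {Exclusive}.
States satisfying EF (¬dirty ∧ ¬owned): {Modified, Exclusive, Shared, Invalid}.

{Modified, Exclusive, Shared, Invalid}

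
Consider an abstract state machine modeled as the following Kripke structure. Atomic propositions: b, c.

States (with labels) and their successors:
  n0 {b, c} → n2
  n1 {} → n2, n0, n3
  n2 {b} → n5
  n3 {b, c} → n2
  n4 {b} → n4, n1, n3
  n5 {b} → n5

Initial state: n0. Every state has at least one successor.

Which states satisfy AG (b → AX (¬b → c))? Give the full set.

States satisfying b → AX (¬b → c): {n0, n1, n2, n3, n5}.
States satisfying AG (b → AX (¬b → c)): {n0, n1, n2, n3, n5}.

{n0, n1, n2, n3, n5}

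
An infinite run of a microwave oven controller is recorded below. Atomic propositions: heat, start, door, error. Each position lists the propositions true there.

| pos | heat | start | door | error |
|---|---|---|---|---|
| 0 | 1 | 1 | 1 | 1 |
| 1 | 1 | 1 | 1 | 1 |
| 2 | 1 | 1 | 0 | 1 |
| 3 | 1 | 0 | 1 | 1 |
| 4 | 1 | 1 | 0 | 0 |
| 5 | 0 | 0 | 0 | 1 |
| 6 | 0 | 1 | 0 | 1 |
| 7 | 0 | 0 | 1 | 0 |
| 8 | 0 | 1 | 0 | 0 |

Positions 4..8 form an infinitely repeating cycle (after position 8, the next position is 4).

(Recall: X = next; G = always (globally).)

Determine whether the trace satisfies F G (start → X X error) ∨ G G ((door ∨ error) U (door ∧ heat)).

G (start → X X error) is false at every position 0..8, so it never becomes true and F G (start → X X error) fails.
G ((door ∨ error) U (door ∧ heat)) must hold at every position from 0 onward. It fails at position 0, so G G ((door ∨ error) U (door ∧ heat)) is false.
At position 0: F G (start → X X error) is false; G G ((door ∨ error) U (door ∧ heat)) is false; so F G (start → X X error) ∨ G G ((door ∨ error) U (door ∧ heat)) is false.

Does not hold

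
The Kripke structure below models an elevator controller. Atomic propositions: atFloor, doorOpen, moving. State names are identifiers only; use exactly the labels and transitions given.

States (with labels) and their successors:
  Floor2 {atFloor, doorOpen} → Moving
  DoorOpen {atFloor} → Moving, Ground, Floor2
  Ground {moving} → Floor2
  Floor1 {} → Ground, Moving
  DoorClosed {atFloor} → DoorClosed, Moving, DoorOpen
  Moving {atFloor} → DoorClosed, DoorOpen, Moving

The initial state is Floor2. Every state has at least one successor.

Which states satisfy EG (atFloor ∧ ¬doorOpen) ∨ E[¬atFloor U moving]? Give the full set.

States satisfying atFloor ∧ ¬doorOpen: {DoorOpen, DoorClosed, Moving}.
States satisfying EG (atFloor ∧ ¬doorOpen): {DoorOpen, DoorClosed, Moving}.
States satisfying ¬atFloor: {Ground, Floor1}.
States satisfying moving: {Ground}.
States satisfying E[¬atFloor U moving]: {Ground, Floor1}.
States satisfying EG (atFloor ∧ ¬doorOpen) ∨ E[¬atFloor U moving]: {DoorOpen, Ground, Floor1, DoorClosed, Moving}.

{DoorOpen, Ground, Floor1, DoorClosed, Moving}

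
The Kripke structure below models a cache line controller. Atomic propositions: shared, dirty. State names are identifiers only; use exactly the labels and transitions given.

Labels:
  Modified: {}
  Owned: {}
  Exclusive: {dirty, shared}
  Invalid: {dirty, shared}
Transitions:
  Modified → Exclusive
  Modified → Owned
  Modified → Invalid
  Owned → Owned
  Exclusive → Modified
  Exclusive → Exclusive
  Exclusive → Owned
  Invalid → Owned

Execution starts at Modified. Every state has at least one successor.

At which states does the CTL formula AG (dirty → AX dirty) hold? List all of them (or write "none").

{Owned}

States satisfying dirty → AX dirty: {Modified, Owned}.
States satisfying AG (dirty → AX dirty): {Owned}.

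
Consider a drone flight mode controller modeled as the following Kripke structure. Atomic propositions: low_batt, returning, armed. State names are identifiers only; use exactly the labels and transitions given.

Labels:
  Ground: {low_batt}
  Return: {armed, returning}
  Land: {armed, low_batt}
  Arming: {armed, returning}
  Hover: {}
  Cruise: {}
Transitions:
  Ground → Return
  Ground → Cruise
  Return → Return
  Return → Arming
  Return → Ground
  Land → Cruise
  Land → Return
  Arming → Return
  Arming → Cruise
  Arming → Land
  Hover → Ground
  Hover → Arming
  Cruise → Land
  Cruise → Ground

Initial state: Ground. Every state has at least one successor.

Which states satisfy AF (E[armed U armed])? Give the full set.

States satisfying E[armed U armed]: {Return, Land, Arming}.
States satisfying AF (E[armed U armed]): {Return, Land, Arming}.

{Return, Land, Arming}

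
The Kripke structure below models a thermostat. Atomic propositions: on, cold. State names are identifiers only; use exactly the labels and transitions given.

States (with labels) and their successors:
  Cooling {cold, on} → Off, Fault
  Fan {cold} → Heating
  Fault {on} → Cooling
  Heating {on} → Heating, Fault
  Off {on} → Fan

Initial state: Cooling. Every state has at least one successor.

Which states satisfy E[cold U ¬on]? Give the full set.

{Fan}

States satisfying cold: {Cooling, Fan}.
States satisfying ¬on: {Fan}.
States satisfying E[cold U ¬on]: {Fan}.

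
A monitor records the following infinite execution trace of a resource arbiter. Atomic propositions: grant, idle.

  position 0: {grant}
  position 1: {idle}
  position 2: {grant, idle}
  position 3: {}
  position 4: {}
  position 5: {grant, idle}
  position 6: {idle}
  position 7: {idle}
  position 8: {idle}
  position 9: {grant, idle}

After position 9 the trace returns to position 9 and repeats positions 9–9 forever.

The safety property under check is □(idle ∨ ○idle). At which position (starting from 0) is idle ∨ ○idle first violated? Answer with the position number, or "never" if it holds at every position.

3

Check idle ∨ ○idle at each position in order: 0 ✓, 1 ✓, 2 ✓.
At position 3 the labels are {} and the next position 4 has {}, so idle ∨ ○idle is false there. This is the first violation.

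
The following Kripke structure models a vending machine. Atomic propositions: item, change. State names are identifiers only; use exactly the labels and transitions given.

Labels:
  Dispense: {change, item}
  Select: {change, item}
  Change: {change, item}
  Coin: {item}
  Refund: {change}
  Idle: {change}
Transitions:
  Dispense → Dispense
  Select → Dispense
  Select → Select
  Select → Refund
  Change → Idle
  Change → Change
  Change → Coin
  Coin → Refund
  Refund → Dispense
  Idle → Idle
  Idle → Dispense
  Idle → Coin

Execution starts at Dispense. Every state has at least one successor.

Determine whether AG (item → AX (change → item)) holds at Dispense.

Yes

States satisfying item → AX (change → item): {Dispense, Refund, Idle}.
States satisfying AG (item → AX (change → item)): {Dispense, Refund}.
Every state reachable from Dispense satisfies item → AX (change → item).
Dispense ∈ Sat(AG (item → AX (change → item))).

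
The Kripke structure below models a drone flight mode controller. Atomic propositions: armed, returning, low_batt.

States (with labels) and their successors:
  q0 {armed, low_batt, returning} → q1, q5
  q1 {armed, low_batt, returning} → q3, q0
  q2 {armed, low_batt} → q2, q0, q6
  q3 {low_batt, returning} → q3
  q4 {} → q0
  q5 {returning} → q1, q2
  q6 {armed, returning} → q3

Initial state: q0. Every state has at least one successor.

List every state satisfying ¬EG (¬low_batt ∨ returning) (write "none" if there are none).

{q2}

States satisfying ¬low_batt ∨ returning: {q0, q1, q3, q4, q5, q6}.
States satisfying EG (¬low_batt ∨ returning): {q0, q1, q3, q4, q5, q6}.
States satisfying ¬EG (¬low_batt ∨ returning): {q2}.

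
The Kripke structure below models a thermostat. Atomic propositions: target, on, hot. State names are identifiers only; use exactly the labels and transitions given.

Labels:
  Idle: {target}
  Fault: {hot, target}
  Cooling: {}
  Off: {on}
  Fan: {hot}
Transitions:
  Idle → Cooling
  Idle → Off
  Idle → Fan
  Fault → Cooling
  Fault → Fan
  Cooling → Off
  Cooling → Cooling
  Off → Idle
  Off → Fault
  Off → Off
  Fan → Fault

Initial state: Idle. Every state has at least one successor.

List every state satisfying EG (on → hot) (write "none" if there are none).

{Idle, Fault, Cooling, Fan}

States satisfying on → hot: {Idle, Fault, Cooling, Fan}.
States satisfying EG (on → hot): {Idle, Fault, Cooling, Fan}.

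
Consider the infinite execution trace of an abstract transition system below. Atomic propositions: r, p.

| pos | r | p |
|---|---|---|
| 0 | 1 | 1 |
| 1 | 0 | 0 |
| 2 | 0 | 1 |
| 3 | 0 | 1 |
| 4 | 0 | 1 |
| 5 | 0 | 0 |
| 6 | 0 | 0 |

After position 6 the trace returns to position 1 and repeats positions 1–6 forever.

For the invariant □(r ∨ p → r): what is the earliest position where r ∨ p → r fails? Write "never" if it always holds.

Check r ∨ p → r at each position in order: 0 ✓, 1 ✓.
At position 2 the labels are {p}, so r ∨ p → r is false there. This is the first violation.

2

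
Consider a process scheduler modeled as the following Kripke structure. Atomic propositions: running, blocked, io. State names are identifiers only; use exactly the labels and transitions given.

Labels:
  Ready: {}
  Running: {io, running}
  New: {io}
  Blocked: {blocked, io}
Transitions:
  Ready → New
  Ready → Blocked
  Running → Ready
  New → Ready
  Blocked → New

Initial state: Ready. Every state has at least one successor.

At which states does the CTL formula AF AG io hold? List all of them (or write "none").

States satisfying AG io: ∅.
States satisfying AF AG io: ∅.

none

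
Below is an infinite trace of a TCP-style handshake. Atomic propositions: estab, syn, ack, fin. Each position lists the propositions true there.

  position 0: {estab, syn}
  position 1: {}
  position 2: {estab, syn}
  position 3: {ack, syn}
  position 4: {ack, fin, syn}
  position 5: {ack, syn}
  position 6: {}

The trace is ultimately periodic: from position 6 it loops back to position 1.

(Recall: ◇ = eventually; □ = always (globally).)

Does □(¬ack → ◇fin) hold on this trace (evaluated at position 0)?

¬ack → ◇fin holds at every position 0..6, and those are all positions ever visited, so □(¬ack → ◇fin) holds.
Positions where ¬ack holds: 0, 1, 2, 6.
Check ◇fin at each: 0→ok, 1→ok, 2→ok, 6→ok.

Yes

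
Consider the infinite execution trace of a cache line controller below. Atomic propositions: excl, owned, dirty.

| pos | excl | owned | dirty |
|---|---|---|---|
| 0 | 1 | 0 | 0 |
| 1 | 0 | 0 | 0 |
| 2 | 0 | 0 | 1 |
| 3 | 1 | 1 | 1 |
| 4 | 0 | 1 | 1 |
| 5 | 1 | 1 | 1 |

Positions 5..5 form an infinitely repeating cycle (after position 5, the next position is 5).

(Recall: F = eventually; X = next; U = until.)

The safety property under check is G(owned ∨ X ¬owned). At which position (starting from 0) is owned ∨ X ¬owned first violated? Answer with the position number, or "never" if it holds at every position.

Check owned ∨ X ¬owned at each position in order: 0 ✓, 1 ✓.
At position 2 the labels are {dirty} and the next position 3 has {dirty, excl, owned}, so owned ∨ X ¬owned is false there. This is the first violation.

2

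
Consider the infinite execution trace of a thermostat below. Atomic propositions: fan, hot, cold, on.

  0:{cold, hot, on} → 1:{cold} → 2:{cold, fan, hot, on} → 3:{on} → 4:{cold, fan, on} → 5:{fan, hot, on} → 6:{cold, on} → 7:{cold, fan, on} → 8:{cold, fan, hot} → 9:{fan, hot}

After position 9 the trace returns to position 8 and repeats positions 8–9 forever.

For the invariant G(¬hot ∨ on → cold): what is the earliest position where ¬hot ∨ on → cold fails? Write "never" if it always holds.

3

Check ¬hot ∨ on → cold at each position in order: 0 ✓, 1 ✓, 2 ✓.
At position 3 the labels are {on}, so ¬hot ∨ on → cold is false there. This is the first violation.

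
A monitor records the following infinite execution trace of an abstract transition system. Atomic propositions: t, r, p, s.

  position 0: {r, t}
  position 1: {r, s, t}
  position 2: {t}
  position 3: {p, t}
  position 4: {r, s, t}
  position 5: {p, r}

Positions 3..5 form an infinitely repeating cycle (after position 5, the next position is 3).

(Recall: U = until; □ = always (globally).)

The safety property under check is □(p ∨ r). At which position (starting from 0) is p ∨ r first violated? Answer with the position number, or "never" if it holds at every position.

Check p ∨ r at each position in order: 0 ✓, 1 ✓.
At position 2 the labels are {t}, so p ∨ r is false there. This is the first violation.

2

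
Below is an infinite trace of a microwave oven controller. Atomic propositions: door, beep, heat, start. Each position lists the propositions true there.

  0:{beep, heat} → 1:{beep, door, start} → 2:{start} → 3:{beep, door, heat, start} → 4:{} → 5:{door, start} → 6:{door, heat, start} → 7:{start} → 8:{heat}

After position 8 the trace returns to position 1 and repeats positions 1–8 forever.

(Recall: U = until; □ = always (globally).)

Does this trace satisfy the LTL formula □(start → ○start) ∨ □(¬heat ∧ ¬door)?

start → ○start must hold at every position from 0 onward. It fails at position 3, so □(start → ○start) is false.
Positions where start holds: 1, 2, 3, 5, 6, 7.
Check ○start at each: 1→ok, 2→ok, 3→fails, 5→ok, 6→ok, 7→fails.
¬heat ∧ ¬door must hold at every position from 0 onward. It fails at position 0, so □(¬heat ∧ ¬door) is false.
At position 0: □(start → ○start) is false; □(¬heat ∧ ¬door) is false; so □(start → ○start) ∨ □(¬heat ∧ ¬door) is false.

Does not hold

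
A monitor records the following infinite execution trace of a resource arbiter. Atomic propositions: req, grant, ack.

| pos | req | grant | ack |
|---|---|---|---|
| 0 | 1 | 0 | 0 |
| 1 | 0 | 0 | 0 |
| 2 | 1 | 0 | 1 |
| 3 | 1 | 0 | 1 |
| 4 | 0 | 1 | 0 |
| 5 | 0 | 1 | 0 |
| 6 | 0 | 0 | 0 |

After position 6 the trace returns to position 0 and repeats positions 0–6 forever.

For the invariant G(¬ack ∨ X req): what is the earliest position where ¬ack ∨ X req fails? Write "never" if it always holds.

3

Check ¬ack ∨ X req at each position in order: 0 ✓, 1 ✓, 2 ✓.
At position 3 the labels are {ack, req} and the next position 4 has {grant}, so ¬ack ∨ X req is false there. This is the first violation.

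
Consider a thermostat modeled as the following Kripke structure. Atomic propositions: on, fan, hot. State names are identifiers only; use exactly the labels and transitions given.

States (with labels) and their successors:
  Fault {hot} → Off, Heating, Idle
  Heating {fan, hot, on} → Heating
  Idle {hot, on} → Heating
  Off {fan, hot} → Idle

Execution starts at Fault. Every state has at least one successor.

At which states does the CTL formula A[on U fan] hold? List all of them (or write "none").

States satisfying on: {Heating, Idle}.
States satisfying fan: {Heating, Off}.
States satisfying A[on U fan]: {Heating, Idle, Off}.

{Heating, Idle, Off}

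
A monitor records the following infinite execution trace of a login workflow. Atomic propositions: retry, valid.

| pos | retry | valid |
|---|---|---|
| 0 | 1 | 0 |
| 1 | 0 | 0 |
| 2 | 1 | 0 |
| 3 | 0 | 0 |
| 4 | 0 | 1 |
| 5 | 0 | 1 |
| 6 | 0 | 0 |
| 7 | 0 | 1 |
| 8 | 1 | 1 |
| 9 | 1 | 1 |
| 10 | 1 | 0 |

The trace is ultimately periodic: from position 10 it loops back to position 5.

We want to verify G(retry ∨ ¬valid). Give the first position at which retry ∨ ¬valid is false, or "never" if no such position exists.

Check retry ∨ ¬valid at each position in order: 0 ✓, 1 ✓, 2 ✓, 3 ✓.
At position 4 the labels are {valid}, so retry ∨ ¬valid is false there. This is the first violation.

4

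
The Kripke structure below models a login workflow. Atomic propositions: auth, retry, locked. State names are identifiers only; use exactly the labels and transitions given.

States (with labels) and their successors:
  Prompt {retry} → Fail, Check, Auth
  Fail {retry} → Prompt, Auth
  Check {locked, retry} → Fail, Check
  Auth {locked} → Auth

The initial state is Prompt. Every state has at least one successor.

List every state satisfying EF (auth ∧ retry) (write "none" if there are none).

none

States satisfying auth ∧ retry: ∅.
States satisfying EF (auth ∧ retry): ∅.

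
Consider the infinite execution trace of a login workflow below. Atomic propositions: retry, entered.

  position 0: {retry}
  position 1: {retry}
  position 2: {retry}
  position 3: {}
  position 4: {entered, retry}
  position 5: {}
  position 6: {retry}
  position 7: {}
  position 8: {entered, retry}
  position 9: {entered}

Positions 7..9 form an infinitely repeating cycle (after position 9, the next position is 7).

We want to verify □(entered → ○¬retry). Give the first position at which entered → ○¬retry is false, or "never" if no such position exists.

never

entered → ○¬retry holds at every position 0..9, and those are all the positions the trace ever visits, so the invariant □(entered → ○¬retry) is never violated.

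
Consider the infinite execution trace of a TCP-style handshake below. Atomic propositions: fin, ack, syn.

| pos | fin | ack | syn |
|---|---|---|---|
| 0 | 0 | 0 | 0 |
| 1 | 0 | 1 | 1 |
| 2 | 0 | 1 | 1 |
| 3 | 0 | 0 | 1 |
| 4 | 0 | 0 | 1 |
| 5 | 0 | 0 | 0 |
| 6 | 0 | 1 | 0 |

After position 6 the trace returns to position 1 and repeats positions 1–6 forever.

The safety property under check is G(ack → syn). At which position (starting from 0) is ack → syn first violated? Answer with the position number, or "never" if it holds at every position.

Check ack → syn at each position in order: 0 ✓, 1 ✓, 2 ✓, 3 ✓, 4 ✓, 5 ✓.
At position 6 the labels are {ack}, so ack → syn is false there. This is the first violation.

6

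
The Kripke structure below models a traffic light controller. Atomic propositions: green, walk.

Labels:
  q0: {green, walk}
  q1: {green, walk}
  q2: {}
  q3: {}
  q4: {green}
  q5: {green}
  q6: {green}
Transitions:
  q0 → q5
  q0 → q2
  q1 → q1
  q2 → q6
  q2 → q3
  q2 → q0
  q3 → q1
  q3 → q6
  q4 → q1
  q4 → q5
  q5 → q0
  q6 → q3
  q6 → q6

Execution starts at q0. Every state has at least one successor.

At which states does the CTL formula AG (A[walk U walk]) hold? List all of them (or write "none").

States satisfying A[walk U walk]: {q0, q1}.
States satisfying AG (A[walk U walk]): {q1}.

{q1}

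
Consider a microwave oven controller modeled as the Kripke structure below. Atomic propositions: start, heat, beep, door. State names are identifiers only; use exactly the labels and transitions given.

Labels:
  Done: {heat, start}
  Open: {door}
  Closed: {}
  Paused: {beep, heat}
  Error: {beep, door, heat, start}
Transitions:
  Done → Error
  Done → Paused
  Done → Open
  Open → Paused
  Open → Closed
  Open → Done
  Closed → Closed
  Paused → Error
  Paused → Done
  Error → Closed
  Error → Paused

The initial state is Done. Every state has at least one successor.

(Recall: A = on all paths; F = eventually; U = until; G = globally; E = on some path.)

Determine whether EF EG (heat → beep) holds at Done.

States satisfying EG (heat → beep): {Open, Closed, Paused, Error}.
States satisfying EF EG (heat → beep): {Done, Open, Closed, Paused, Error}.
Some path from Done reaches a state where EG (heat → beep) holds.
Done ∈ Sat(EF EG (heat → beep)).

Yes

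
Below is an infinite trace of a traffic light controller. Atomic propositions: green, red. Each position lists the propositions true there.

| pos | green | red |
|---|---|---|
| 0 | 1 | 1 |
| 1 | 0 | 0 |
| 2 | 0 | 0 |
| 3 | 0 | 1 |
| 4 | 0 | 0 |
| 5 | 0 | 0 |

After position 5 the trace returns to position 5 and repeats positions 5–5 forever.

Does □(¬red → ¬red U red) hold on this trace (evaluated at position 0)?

¬red → ¬red U red must hold at every position from 0 onward. It fails at position 4, so □(¬red → ¬red U red) is false.
Positions where ¬red holds: 1, 2, 4, 5.
Check ¬red U red at each: 1→ok, 2→ok, 4→fails, 5→fails.

Violated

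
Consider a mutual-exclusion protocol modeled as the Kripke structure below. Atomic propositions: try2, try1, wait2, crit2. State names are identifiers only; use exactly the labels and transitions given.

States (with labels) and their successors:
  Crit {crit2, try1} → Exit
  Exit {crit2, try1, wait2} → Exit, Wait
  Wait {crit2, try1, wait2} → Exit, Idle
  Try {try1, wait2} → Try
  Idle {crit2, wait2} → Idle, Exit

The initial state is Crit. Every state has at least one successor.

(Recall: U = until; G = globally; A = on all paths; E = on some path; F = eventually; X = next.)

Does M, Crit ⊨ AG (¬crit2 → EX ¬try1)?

States satisfying ¬crit2 → EX ¬try1: {Crit, Exit, Wait, Idle}.
States satisfying AG (¬crit2 → EX ¬try1): {Crit, Exit, Wait, Idle}.
Every state reachable from Crit satisfies ¬crit2 → EX ¬try1.
Crit ∈ Sat(AG (¬crit2 → EX ¬try1)).

Yes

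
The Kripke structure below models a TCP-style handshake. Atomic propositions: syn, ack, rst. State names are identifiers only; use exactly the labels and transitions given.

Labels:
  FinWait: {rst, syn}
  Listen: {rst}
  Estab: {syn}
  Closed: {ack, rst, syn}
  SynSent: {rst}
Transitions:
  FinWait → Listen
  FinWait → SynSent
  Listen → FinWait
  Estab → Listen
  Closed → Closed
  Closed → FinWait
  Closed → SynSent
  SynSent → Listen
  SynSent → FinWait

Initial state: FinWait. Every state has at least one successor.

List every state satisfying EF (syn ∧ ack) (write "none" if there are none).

{Closed}

States satisfying syn ∧ ack: {Closed}.
States satisfying EF (syn ∧ ack): {Closed}.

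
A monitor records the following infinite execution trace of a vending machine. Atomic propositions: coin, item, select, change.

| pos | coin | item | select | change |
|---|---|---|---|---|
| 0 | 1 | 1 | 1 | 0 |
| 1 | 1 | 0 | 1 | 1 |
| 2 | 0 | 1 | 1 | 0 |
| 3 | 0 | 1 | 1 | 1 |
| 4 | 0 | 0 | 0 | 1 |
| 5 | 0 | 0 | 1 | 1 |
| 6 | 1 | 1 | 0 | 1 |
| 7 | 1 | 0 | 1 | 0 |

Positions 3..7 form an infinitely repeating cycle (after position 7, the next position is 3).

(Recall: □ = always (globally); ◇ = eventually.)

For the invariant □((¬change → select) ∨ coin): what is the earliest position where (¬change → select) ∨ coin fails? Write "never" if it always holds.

never

(¬change → select) ∨ coin holds at every position 0..7, and those are all the positions the trace ever visits, so the invariant □((¬change → select) ∨ coin) is never violated.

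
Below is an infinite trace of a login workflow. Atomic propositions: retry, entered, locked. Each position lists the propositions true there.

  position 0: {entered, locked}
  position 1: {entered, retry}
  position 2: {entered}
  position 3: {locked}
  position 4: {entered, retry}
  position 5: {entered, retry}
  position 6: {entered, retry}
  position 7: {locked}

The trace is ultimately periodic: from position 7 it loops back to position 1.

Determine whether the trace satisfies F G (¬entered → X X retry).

G (¬entered → X X retry) is false at every position 0..7, so it never becomes true and F G (¬entered → X X retry) fails.

Violated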